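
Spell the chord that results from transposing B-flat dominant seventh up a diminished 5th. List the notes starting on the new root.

A diminished 5th up from Bb is Fb, so the new chord is Fb dominant seventh.
Root: Fb
Major 3rd (3rd): Ab
Perfect 5th (5th): Cb
Minor 7th (7th): Ebb

Fb  Ab  Cb  Ebb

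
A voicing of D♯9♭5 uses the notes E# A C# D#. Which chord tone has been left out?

F##

The full D♯9♭5 chord is D#, F##, A, C#, E#.
Comparing with the voicing, the major 3rd (3rd) — F## — is absent.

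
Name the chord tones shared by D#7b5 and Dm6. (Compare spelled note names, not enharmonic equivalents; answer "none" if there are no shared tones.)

D#7b5: D# F## A C#
Dm6: D F A B
Common to both → A.

A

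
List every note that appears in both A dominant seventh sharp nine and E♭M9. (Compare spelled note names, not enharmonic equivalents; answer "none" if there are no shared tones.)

A dominant seventh sharp nine = A, C#, E, G, B#.
E♭M9 = Eb, G, Bb, D, F.
Shared: G.

G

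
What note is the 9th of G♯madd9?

Root of G♯madd9 = G#. The 9th is a major 9th: G# up a major 9th → A#.

A#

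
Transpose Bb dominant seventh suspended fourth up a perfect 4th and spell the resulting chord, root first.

Bb up a perfect 4th → Eb. New chord: Eb dominant seventh suspended fourth.
- root: Eb
- perfect 4th: Ab
- perfect 5th: Bb
- minor 7th: Db

Eb Ab Bb Db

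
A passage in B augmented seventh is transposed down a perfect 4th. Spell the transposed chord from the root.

Transposed root: B → F# (perfect 4th down). So we spell F# augmented seventh:
Root: F#
Major 3rd (3rd): A#
Augmented 5th (5th): C##
Minor 7th (7th): E

F#, A#, C##, E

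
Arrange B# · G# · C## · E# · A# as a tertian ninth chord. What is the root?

Arranged so that each adjacent pair is a third by letter name: A# – C## – E# – G# – B#.
The bottom of that stack, A#, is the root (this is A# dominant ninth).

A#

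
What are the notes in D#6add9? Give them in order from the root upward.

D# – F## – A# – B# – E#

Root D#, quality six-nine:
- root: D#
- major 3rd: F##
- perfect 5th: A#
- major 6th: B#
- major 9th: E#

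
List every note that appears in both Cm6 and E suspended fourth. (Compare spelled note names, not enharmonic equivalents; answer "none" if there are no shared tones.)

Cm6 = C, E♭, G, A.
E suspended fourth = E, A, B.
Shared: A.

A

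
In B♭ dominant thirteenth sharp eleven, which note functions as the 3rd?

B♭ dominant thirteenth sharp eleven is built on Bb; its 3rd is a major 3rd above the root.
A third above B uses the letter D, and the major 3rd above Bb is D.

D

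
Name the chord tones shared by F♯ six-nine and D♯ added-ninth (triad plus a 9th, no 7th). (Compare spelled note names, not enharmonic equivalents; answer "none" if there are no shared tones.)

A-sharp  D-sharp

F♯ six-nine: F-sharp A-sharp C-sharp D-sharp G-sharp
D♯ added-ninth: D-sharp F-double-sharp A-sharp E-sharp
Common to both → A-sharp, D-sharp.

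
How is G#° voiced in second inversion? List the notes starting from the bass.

In root position, G#° is G#–B–D.
Second inversion puts the fifth (D) in the bass.

D G# B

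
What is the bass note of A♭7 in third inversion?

Gb

A♭7 in root position is Ab–C–Eb–Gb.
Third inversion places the seventh in the bass, which is Gb.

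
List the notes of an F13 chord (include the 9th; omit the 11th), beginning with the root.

F – A – C – Eb – G – D

F13 is a dominant thirteenth built on F.
root → F
3rd (major 3rd) → A
5th (perfect 5th) → C
7th (minor 7th) → Eb
9th (major 9th) → G
13th (major 13th) → D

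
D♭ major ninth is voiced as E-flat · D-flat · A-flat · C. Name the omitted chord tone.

The full D♭ major ninth chord is D-flat, F, A-flat, C, E-flat.
Comparing with the voicing, the major 3rd (3rd) — F — is absent.

F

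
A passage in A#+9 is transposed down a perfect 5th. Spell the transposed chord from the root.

D# F## A## C# E#

Transposed root: A# → D# (perfect 5th down). So we spell D# dominant ninth sharp five:
root → D#
3rd (major 3rd) → F##
5th (augmented 5th) → A##
7th (minor 7th) → C#
9th (major 9th) → E#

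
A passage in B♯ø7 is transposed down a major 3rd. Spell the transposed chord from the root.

A major 3rd down from B# is G#, so the new chord is G# half-diminished seventh.
- root: G#
- minor 3rd: B
- diminished 5th: D
- minor 7th: F#

G# B D F#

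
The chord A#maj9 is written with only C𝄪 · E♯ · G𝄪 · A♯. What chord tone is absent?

B♯

A#maj9 = A♯, C𝄪, E♯, G𝄪, B♯. The voicing lacks the 9th (major 9th), B♯.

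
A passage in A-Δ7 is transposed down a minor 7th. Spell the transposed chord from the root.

B – D – F# – A#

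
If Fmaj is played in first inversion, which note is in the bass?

A

Fmaj = F–A–C. First inversion → third in the bass = A.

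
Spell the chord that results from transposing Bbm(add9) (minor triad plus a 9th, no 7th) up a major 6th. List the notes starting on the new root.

A major 6th up from Bb is G, so the new chord is G minor added-ninth.
- root: G
- minor 3rd: Bb
- perfect 5th: D
- major 9th: A

G, Bb, D, A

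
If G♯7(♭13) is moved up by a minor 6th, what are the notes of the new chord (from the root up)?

A minor 6th up from G# is E, so the new chord is E dominant seventh flat thirteen.
- root: E
- major 3rd: G#
- perfect 5th: B
- minor 7th: D
- minor 13th: C

E  G#  B  D  C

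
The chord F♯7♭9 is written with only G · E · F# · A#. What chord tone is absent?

C#

The full F♯7♭9 chord is F#, A#, C#, E, G.
Comparing with the voicing, the perfect 5th (5th) — C# — is absent.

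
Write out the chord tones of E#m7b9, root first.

E# G# B# D# F#

Root E#, quality minor seventh flat nine:
root → E#
3rd (minor 3rd) → G#
5th (perfect 5th) → B#
7th (minor 7th) → D#
9th (minor 9th) → F#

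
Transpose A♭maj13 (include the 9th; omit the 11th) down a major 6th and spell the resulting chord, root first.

A major 6th down from Ab is Cb, so the new chord is Cb major thirteenth.
Cb — root
Eb — major 3rd
Gb — perfect 5th
Bb — major 7th
Db — major 9th
Ab — major 13th

Cb  Eb  Gb  Bb  Db  Ab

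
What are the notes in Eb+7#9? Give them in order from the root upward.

Eb+7#9: dominant seventh sharp nine sharp five on Eb.
root → Eb
3rd (major 3rd) → G
5th (augmented 5th) → B
7th (minor 7th) → Db
9th (augmented 9th) → F#

Eb G B Db F#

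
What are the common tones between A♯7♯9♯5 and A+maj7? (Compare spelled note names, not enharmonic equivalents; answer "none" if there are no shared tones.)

G#

A♯7♯9♯5 = A#, C##, E##, G#, B##.
A+maj7 = A, C#, E#, G#.
Shared: G#.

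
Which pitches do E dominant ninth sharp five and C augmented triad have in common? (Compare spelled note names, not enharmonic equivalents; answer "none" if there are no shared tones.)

E, G-sharp

E dominant ninth sharp five: E G-sharp B-sharp D F-sharp
C augmented triad: C E G-sharp
Common to both → E, G-sharp.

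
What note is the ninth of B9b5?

Root of B9b5 = B. The 9th is a major 9th: B up a major 9th → C♯.

C♯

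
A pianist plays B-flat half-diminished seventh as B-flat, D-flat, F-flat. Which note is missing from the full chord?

A-flat

The full B-flat half-diminished seventh chord is B-flat, D-flat, F-flat, A-flat.
Comparing with the voicing, the minor 7th (7th) — A-flat — is absent.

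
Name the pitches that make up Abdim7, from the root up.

Root Ab, quality diminished seventh:
root → Ab
3rd (minor 3rd) → Cb
5th (diminished 5th) → Ebb
7th (diminished 7th) → Gbb

Ab  Cb  Ebb  Gbb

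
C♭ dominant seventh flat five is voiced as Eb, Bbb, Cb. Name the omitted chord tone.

Gbb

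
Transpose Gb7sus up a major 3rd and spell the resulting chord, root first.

Gb up a major 3rd → Bb. New chord: Bb dominant seventh suspended fourth.
Bb — root
Eb — perfect 4th
F — perfect 5th
Ab — minor 7th

Bb  Eb  F  Ab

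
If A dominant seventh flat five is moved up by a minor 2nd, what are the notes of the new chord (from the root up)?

A minor 2nd up from A is B-flat, so the new chord is B-flat dominant seventh flat five.
B-flat — root
D — major 3rd
F-flat — diminished 5th
A-flat — minor 7th

B-flat – D – F-flat – A-flat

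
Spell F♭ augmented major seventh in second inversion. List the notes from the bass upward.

F♭ augmented major seventh = F-flat–A-flat–C–E-flat; second inversion → fifth (C) lowest.

C  E-flat  F-flat  A-flat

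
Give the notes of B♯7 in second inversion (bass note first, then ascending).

F## – A# – B# – D##

In root position, B♯7 is B#–D##–F##–A#.
Second inversion puts the fifth (F##) in the bass.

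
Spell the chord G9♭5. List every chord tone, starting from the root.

G  B  Db  F  A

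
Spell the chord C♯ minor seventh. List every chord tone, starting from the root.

Root C-sharp, quality minor seventh:
Root: C-sharp
Minor 3rd (3rd): E
Perfect 5th (5th): G-sharp
Minor 7th (7th): B

C-sharp – E – G-sharp – B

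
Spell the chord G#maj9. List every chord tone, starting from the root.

G#, B#, D#, F##, A#

Root G#, quality major ninth:
root → G#
3rd (major 3rd) → B#
5th (perfect 5th) → D#
7th (major 7th) → F##
9th (major 9th) → A#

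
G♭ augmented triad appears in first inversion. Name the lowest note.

G♭ augmented triad = G-flat–B-flat–D. First inversion → third in the bass = B-flat.

B-flat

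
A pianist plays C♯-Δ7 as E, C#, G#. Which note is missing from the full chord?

B#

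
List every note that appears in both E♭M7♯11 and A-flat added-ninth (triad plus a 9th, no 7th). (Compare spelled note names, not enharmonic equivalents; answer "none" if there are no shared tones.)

E♭ – B♭

E♭M7♯11: E♭ G B♭ D A
A-flat added-ninth: A♭ C E♭ B♭
Common to both → E♭, B♭.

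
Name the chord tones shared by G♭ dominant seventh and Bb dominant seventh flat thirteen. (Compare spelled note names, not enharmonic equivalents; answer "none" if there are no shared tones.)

G-flat, B-flat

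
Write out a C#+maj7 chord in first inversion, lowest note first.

C#+maj7 = C#–E#–G##–B#; first inversion → third (E#) lowest.

E# G## B# C#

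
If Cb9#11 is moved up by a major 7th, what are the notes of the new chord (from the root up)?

Transposed root: C♭ → B♭ (major 7th up). So we spell B♭ dominant ninth sharp eleven:
- root: B♭
- major 3rd: D
- perfect 5th: F
- minor 7th: A♭
- major 9th: C
- augmented 11th: E

B♭ – D – F – A♭ – C – E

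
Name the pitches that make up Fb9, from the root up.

Fb9: dominant ninth on F♭.
Root: F♭
Major 3rd (3rd): A♭
Perfect 5th (5th): C♭
Minor 7th (7th): E𝄫
Major 9th (9th): G♭

F♭ A♭ C♭ E𝄫 G♭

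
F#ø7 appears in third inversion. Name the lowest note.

F#ø7 in root position is F#–A–C–E.
Third inversion places the seventh in the bass, which is E.

E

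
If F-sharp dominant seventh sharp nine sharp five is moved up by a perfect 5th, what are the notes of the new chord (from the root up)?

C♯, E♯, G𝄪, B, D𝄪

A perfect 5th up from F♯ is C♯, so the new chord is C♯ dominant seventh sharp nine sharp five.
root → C♯
3rd (major 3rd) → E♯
5th (augmented 5th) → G𝄪
7th (minor 7th) → B
9th (augmented 9th) → D𝄪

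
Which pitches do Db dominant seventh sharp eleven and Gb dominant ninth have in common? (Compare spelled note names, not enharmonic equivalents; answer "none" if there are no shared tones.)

D-flat  A-flat

Db dominant seventh sharp eleven = D-flat, F, A-flat, C-flat, G.
Gb dominant ninth = G-flat, B-flat, D-flat, F-flat, A-flat.
Shared: D-flat, A-flat.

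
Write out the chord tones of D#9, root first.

D#9: dominant ninth on D#.
D# — root
F## — major 3rd
A# — perfect 5th
C# — minor 7th
E# — major 9th

D# F## A# C# E#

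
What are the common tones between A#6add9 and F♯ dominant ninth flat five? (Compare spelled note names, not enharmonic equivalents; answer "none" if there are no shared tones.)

A#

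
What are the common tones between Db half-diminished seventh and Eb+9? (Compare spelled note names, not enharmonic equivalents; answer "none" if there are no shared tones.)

Db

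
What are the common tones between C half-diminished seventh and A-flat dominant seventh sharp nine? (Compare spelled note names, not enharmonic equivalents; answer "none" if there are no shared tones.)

C  E-flat  G-flat

C half-diminished seventh = C, E-flat, G-flat, B-flat.
A-flat dominant seventh sharp nine = A-flat, C, E-flat, G-flat, B.
Shared: C, E-flat, G-flat.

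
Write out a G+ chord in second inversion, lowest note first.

D#, G, B

In root position, G+ is G–B–D#.
Second inversion puts the fifth (D#) in the bass.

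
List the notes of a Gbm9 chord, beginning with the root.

G♭, B𝄫, D♭, F♭, A♭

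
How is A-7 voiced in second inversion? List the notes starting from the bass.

E – G – A – C

A-7 = A–C–E–G; second inversion → fifth (E) lowest.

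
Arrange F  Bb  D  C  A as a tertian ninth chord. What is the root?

Arranged so that each adjacent pair is a third by letter name: Bb – D – F – A – C.
The bottom of that stack, Bb, is the root (this is Bb major ninth).

Bb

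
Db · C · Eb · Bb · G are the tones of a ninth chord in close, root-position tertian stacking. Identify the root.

C

Arranged so that each adjacent pair is a third by letter name: C – Eb – G – Bb – Db.
The bottom of that stack, C, is the root (this is C minor seventh flat nine).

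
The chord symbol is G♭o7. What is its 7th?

F𝄫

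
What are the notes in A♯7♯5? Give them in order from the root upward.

Root A#, quality augmented seventh:
- root: A#
- major 3rd: C##
- augmented 5th: E##
- minor 7th: G#

A# – C## – E## – G#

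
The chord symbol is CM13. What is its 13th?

CM13 is built on C; its 13th is a major 13th above the root.
A sixth above C uses the letter A, and the major 13th above C is A.

A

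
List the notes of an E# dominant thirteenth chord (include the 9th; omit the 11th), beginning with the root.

E# dominant thirteenth is a dominant thirteenth built on E#.
- root: E#
- major 3rd: G##
- perfect 5th: B#
- minor 7th: D#
- major 9th: F##
- major 13th: C##

E#, G##, B#, D#, F##, C##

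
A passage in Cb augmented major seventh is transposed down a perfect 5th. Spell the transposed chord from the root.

F-flat  A-flat  C  E-flat

Transposed root: C-flat → F-flat (perfect 5th down). So we spell F-flat augmented major seventh:
root → F-flat
3rd (major 3rd) → A-flat
5th (augmented 5th) → C
7th (major 7th) → E-flat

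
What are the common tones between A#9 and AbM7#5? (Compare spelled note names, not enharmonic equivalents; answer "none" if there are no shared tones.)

none

A#9: A# C## E# G# B#
AbM7#5: Ab C E G
Common to both → none.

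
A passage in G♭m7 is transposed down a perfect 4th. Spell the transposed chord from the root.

Gb down a perfect 4th → Db. New chord: Db minor seventh.
Root: Db
Minor 3rd (3rd): Fb
Perfect 5th (5th): Ab
Minor 7th (7th): Cb

Db Fb Ab Cb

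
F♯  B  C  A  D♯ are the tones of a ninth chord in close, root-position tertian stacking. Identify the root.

Arranged so that each adjacent pair is a third by letter name: B – D♯ – F♯ – A – C.
The bottom of that stack, B, is the root (this is B dominant seventh flat nine).

B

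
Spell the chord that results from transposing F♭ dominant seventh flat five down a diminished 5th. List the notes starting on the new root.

Bb  D  Fb  Ab

A diminished 5th down from Fb is Bb, so the new chord is Bb dominant seventh flat five.
- root: Bb
- major 3rd: D
- diminished 5th: Fb
- minor 7th: Ab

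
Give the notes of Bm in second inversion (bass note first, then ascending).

In root position, Bm is B–D–F#.
Second inversion puts the fifth (F#) in the bass.

F# B D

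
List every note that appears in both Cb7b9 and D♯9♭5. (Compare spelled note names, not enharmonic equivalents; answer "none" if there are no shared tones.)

none

Cb7b9: Cb Eb Gb Bbb Dbb
D♯9♭5: D# F## A C# E#
Common to both → none.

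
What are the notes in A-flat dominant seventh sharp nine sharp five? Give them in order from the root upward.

Ab, C, E, Gb, B

Root Ab, quality dominant seventh sharp nine sharp five:
Ab — root
C — major 3rd
E — augmented 5th
Gb — minor 7th
B — augmented 9th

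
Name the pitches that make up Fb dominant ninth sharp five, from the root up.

F-flat, A-flat, C, E-double-flat, G-flat

Fb dominant ninth sharp five: dominant ninth sharp five on F-flat.
- root: F-flat
- major 3rd: A-flat
- augmented 5th: C
- minor 7th: E-double-flat
- major 9th: G-flat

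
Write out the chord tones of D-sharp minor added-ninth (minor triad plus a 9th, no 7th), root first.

D-sharp minor added-ninth is a minor added-ninth built on D-sharp.
Root: D-sharp
Minor 3rd (3rd): F-sharp
Perfect 5th (5th): A-sharp
Major 9th (9th): E-sharp

D-sharp F-sharp A-sharp E-sharp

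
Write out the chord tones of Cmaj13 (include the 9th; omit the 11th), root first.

Cmaj13: major thirteenth on C.
C — root
E — major 3rd
G — perfect 5th
B — major 7th
D — major 9th
A — major 13th

C E G B D A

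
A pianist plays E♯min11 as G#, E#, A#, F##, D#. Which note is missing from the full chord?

B#

The full E♯min11 chord is E#, G#, B#, D#, F##, A#.
Comparing with the voicing, the perfect 5th (5th) — B# — is absent.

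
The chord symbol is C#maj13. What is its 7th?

B#

C#maj13 is built on C#; its 7th is a major 7th above the root.
A seventh above C uses the letter B, and the major 7th above C# is B#.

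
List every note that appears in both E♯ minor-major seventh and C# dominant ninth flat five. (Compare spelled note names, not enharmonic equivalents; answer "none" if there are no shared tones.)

E-sharp

E♯ minor-major seventh: E-sharp G-sharp B-sharp D-double-sharp
C# dominant ninth flat five: C-sharp E-sharp G B D-sharp
Common to both → E-sharp.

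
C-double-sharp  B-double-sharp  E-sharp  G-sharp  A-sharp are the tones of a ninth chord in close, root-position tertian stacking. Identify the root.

Arranged so that each adjacent pair is a third by letter name: A-sharp – C-double-sharp – E-sharp – G-sharp – B-double-sharp.
The bottom of that stack, A-sharp, is the root (this is A-sharp dominant seventh sharp nine).

A-sharp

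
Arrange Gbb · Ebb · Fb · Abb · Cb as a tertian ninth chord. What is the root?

Stacking in thirds gives Fb – Abb – Cb – Ebb – Gbb, so Fb is the root — Fb minor seventh flat nine.

Fb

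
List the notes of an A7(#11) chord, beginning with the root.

A C# E G D#

A7(#11) is a dominant seventh sharp eleven built on A.
- root: A
- major 3rd: C#
- perfect 5th: E
- minor 7th: G
- augmented 11th: D#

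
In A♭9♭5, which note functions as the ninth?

Root of A♭9♭5 = Ab. The 9th is a major 9th: Ab up a major 9th → Bb.

Bb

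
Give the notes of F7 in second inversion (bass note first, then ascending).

F7 = F–A–C–Eb; second inversion → fifth (C) lowest.

C  Eb  F  A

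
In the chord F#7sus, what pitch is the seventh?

Root of F#7sus = F#. The 7th is a minor 7th: F# up a minor 7th → E.

E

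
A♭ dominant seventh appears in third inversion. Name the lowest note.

G-flat

A♭ dominant seventh = A-flat–C–E-flat–G-flat. Third inversion → seventh in the bass = G-flat.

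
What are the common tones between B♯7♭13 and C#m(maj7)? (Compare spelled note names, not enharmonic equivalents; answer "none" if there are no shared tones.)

B# – G#

B♯7♭13: B# D## F## A# G#
C#m(maj7): C# E G# B#
Common to both → B#, G#.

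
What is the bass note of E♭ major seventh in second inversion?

B♭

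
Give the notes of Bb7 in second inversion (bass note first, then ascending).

In root position, Bb7 is B♭–D–F–A♭.
Second inversion puts the fifth (F) in the bass.

F, A♭, B♭, D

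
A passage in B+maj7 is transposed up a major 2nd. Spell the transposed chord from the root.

C# E# G## B#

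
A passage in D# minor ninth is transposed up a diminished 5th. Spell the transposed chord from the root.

A  C  E  G  B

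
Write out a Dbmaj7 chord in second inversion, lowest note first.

Ab C Db F

Dbmaj7 = Db–F–Ab–C; second inversion → fifth (Ab) lowest.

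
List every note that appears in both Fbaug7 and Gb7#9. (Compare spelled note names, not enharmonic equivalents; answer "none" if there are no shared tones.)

Fb

Fbaug7: Fb Ab C Ebb
Gb7#9: Gb Bb Db Fb A
Common to both → Fb.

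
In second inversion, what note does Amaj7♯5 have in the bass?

Amaj7♯5 = A–C♯–E♯–G♯. Second inversion → fifth in the bass = E♯.

E♯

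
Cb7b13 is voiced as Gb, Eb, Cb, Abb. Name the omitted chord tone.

Bbb

Cb7b13 = Cb, Eb, Gb, Bbb, Abb. The voicing lacks the 7th (minor 7th), Bbb.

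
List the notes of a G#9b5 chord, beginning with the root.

G#, B#, D, F#, A#

G#9b5 is a dominant ninth flat five built on G#.
Root: G#
Major 3rd (3rd): B#
Diminished 5th (5th): D
Minor 7th (7th): F#
Major 9th (9th): A#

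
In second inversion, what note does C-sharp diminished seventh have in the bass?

G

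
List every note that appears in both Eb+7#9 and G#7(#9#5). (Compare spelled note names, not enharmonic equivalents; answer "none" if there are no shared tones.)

F♯

Eb+7#9 = E♭, G, B, D♭, F♯.
G#7(#9#5) = G♯, B♯, D𝄪, F♯, A𝄪.
Shared: F♯.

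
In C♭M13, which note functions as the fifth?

Gb

C♭M13 is built on Cb; its 5th is a perfect 5th above the root.
A fifth above C uses the letter G, and the perfect 5th above Cb is Gb.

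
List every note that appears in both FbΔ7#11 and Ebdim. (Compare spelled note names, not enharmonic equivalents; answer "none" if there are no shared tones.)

FbΔ7#11 = Fb, Ab, Cb, Eb, Bb.
Ebdim = Eb, Gb, Bbb.
Shared: Eb.

Eb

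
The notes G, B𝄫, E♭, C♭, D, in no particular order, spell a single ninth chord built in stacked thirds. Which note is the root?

Stacking in thirds gives C♭ – E♭ – G – B𝄫 – D, so C♭ is the root — C♭ dominant seventh sharp nine sharp five.

C♭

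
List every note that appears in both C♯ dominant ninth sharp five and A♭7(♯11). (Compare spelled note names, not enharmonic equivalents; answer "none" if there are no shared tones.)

C♯ dominant ninth sharp five: C♯ E♯ G𝄪 B D♯
A♭7(♯11): A♭ C E♭ G♭ D
Common to both → none.

none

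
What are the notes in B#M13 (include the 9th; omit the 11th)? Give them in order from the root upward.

B#M13: major thirteenth on B#.
- root: B#
- major 3rd: D##
- perfect 5th: F##
- major 7th: A##
- major 9th: C##
- major 13th: G##

B# D## F## A## C## G##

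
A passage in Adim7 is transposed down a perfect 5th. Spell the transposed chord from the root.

D  F  A♭  C♭

A down a perfect 5th → D. New chord: D diminished seventh.
- root: D
- minor 3rd: F
- diminished 5th: A♭
- diminished 7th: C♭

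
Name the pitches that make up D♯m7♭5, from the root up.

D♯m7♭5 is a half-diminished seventh built on D#.
D# — root
F# — minor 3rd
A — diminished 5th
C# — minor 7th

D#  F#  A  C#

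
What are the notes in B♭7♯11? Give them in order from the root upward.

B♭7♯11 is a dominant seventh sharp eleven built on Bb.
Bb — root
D — major 3rd
F — perfect 5th
Ab — minor 7th
E — augmented 11th

Bb  D  F  Ab  E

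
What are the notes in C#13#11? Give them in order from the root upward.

C#, E#, G#, B, D#, F##, A#

Root C#, quality dominant thirteenth sharp eleven:
Root: C#
Major 3rd (3rd): E#
Perfect 5th (5th): G#
Minor 7th (7th): B
Major 9th (9th): D#
Augmented 11th (11th): F##
Major 13th (13th): A#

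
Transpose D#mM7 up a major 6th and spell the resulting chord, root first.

Transposed root: D♯ → B♯ (major 6th up). So we spell B♯ minor-major seventh:
- root: B♯
- minor 3rd: D♯
- perfect 5th: F𝄪
- major 7th: A𝄪

B♯ D♯ F𝄪 A𝄪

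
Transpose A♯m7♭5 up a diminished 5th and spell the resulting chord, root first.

E  G  Bb  D

A diminished 5th up from A# is E, so the new chord is E half-diminished seventh.
Root: E
Minor 3rd (3rd): G
Diminished 5th (5th): Bb
Minor 7th (7th): D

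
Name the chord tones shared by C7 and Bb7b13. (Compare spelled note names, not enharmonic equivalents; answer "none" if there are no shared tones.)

B♭

C7: C E G B♭
Bb7b13: B♭ D F A♭ G♭
Common to both → B♭.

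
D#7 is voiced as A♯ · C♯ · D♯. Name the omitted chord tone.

D#7 = D♯, F𝄪, A♯, C♯. The voicing lacks the 3rd (major 3rd), F𝄪.

F𝄪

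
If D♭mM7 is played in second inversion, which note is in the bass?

D♭mM7 in root position is Db–Fb–Ab–C.
Second inversion places the fifth in the bass, which is Ab.

Ab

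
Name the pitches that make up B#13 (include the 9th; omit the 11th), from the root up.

B#13: dominant thirteenth on B#.
B# — root
D## — major 3rd
F## — perfect 5th
A# — minor 7th
C## — major 9th
G## — major 13th

B# – D## – F## – A# – C## – G##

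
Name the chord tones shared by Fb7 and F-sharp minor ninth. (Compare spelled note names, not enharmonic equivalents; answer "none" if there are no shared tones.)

none

Fb7 = Fb, Ab, Cb, Ebb.
F-sharp minor ninth = F#, A, C#, E, G#.
Shared: none.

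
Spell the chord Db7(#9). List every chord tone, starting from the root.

Db F Ab Cb E

Root Db, quality dominant seventh sharp nine:
Db — root
F — major 3rd
Ab — perfect 5th
Cb — minor 7th
E — augmented 9th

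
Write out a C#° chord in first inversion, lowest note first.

C#° = C♯–E–G; first inversion → third (E) lowest.

E, G, C♯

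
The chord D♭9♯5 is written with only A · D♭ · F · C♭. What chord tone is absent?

E♭

D♭9♯5 = D♭, F, A, C♭, E♭. The voicing lacks the 9th (major 9th), E♭.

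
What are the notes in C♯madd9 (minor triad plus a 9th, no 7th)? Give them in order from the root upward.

C#, E, G#, D#

C♯madd9: minor added-ninth on C#.
Root: C#
Minor 3rd (3rd): E
Perfect 5th (5th): G#
Major 9th (9th): D#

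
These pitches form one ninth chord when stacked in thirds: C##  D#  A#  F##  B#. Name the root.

B#

Arranged so that each adjacent pair is a third by letter name: B# – D# – F## – A# – C##.
The bottom of that stack, B#, is the root (this is B# minor ninth).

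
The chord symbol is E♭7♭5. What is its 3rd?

E♭7♭5 is built on Eb; its 3rd is a major 3rd above the root.
A third above E uses the letter G, and the major 3rd above Eb is G.

G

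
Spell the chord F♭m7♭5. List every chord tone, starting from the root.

F♭m7♭5 is a half-diminished seventh built on Fb.
Fb — root
Abb — minor 3rd
Cbb — diminished 5th
Ebb — minor 7th

Fb  Abb  Cbb  Ebb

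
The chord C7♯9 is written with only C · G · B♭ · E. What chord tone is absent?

D♯

C7♯9 = C, E, G, B♭, D♯. The voicing lacks the 9th (augmented 9th), D♯.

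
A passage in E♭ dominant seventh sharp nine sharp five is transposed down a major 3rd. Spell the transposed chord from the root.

Transposed root: E♭ → C♭ (major 3rd down). So we spell C♭ dominant seventh sharp nine sharp five:
Root: C♭
Major 3rd (3rd): E♭
Augmented 5th (5th): G
Minor 7th (7th): B𝄫
Augmented 9th (9th): D

C♭, E♭, G, B𝄫, D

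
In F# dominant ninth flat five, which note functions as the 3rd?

Root of F# dominant ninth flat five = F-sharp. The 3rd is a major 3rd: F-sharp up a major 3rd → A-sharp.

A-sharp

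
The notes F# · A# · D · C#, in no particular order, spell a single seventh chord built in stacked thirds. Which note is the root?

D

Stacking in thirds gives D – F# – A# – C#, so D is the root — D augmented major seventh.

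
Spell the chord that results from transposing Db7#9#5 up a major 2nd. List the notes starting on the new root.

Db up a major 2nd → Eb. New chord: Eb dominant seventh sharp nine sharp five.
Eb — root
G — major 3rd
B — augmented 5th
Db — minor 7th
F# — augmented 9th

Eb, G, B, Db, F#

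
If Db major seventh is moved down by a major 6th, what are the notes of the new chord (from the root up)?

Fb  Ab  Cb  Eb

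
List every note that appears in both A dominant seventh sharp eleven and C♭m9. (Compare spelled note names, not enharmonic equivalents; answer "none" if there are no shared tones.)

A dominant seventh sharp eleven = A, C#, E, G, D#.
C♭m9 = Cb, Ebb, Gb, Bbb, Db.
Shared: none.

none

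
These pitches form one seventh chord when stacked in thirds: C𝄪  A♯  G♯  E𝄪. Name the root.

Arranged so that each adjacent pair is a third by letter name: A♯ – C𝄪 – E𝄪 – G♯.
The bottom of that stack, A♯, is the root (this is A♯ augmented seventh).

A♯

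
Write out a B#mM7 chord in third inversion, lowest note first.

B#mM7 = B♯–D♯–F𝄪–A𝄪; third inversion → seventh (A𝄪) lowest.

A𝄪, B♯, D♯, F𝄪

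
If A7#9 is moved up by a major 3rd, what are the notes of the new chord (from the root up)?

A major 3rd up from A is C♯, so the new chord is C♯ dominant seventh sharp nine.
root → C♯
3rd (major 3rd) → E♯
5th (perfect 5th) → G♯
7th (minor 7th) → B
9th (augmented 9th) → D𝄪

C♯ E♯ G♯ B D𝄪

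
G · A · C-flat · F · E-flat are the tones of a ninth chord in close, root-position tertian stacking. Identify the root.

F

Stacking in thirds gives F – A – C-flat – E-flat – G, so F is the root — F dominant ninth flat five.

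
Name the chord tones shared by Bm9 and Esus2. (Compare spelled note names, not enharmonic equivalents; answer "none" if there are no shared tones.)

Bm9: B D F# A C#
Esus2: E F# B
Common to both → B, F#.

B  F#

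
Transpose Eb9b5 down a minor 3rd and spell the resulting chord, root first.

E♭ down a minor 3rd → C. New chord: C dominant ninth flat five.
C — root
E — major 3rd
G♭ — diminished 5th
B♭ — minor 7th
D — major 9th

C E G♭ B♭ D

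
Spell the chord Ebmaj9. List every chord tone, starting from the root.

Ebmaj9 is a major ninth built on Eb.
Eb — root
G — major 3rd
Bb — perfect 5th
D — major 7th
F — major 9th

Eb – G – Bb – D – F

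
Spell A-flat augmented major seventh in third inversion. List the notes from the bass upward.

G, Ab, C, E

A-flat augmented major seventh = Ab–C–E–G; third inversion → seventh (G) lowest.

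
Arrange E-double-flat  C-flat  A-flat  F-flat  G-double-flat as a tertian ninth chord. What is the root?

Stacking in thirds gives F-flat – A-flat – C-flat – E-double-flat – G-double-flat, so F-flat is the root — F-flat dominant seventh flat nine.

F-flat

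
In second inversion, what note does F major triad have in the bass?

C

F major triad = F–A–C. Second inversion → fifth in the bass = C.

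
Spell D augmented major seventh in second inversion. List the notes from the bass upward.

A# – C# – D – F#

In root position, D augmented major seventh is D–F#–A#–C#.
Second inversion puts the fifth (A#) in the bass.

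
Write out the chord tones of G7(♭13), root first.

G, B, D, F, E♭

G7(♭13) is a dominant seventh flat thirteen built on G.
- root: G
- major 3rd: B
- perfect 5th: D
- minor 7th: F
- minor 13th: E♭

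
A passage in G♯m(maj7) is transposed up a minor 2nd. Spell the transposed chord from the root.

Transposed root: G# → A (minor 2nd up). So we spell A minor-major seventh:
A — root
C — minor 3rd
E — perfect 5th
G# — major 7th

A, C, E, G#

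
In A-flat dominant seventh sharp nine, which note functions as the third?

Root of A-flat dominant seventh sharp nine = A-flat. The 3rd is a major 3rd: A-flat up a major 3rd → C.

C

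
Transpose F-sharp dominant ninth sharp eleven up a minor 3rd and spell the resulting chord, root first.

A  C-sharp  E  G  B  D-sharp

F-sharp up a minor 3rd → A. New chord: A dominant ninth sharp eleven.
root → A
3rd (major 3rd) → C-sharp
5th (perfect 5th) → E
7th (minor 7th) → G
9th (major 9th) → B
11th (augmented 11th) → D-sharp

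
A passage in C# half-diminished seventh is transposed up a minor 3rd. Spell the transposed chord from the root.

E, G, Bb, D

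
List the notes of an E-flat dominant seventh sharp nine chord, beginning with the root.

Root E-flat, quality dominant seventh sharp nine:
E-flat — root
G — major 3rd
B-flat — perfect 5th
D-flat — minor 7th
F-sharp — augmented 9th

E-flat  G  B-flat  D-flat  F-sharp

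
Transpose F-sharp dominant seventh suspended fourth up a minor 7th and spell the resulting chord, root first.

F-sharp up a minor 7th → E. New chord: E dominant seventh suspended fourth.
Root: E
Perfect 4th (4th): A
Perfect 5th (5th): B
Minor 7th (7th): D

E, A, B, D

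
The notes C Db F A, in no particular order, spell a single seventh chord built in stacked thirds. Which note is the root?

Db

Arranged so that each adjacent pair is a third by letter name: Db – F – A – C.
The bottom of that stack, Db, is the root (this is Db augmented major seventh).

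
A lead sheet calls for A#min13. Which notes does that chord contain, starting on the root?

A#min13: minor thirteenth on A#.
Root: A#
Minor 3rd (3rd): C#
Perfect 5th (5th): E#
Minor 7th (7th): G#
Major 9th (9th): B#
Perfect 11th (11th): D#
Major 13th (13th): F##

A#, C#, E#, G#, B#, D#, F##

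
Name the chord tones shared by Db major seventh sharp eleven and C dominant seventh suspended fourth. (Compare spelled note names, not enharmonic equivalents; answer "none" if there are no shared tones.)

F – C – G

Db major seventh sharp eleven = D-flat, F, A-flat, C, G.
C dominant seventh suspended fourth = C, F, G, B-flat.
Shared: F, C, G.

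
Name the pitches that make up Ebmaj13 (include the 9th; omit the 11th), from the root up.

Ebmaj13 is a major thirteenth built on Eb.
- root: Eb
- major 3rd: G
- perfect 5th: Bb
- major 7th: D
- major 9th: F
- major 13th: C

Eb  G  Bb  D  F  C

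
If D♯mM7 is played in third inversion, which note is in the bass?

D♯mM7 = D#–F#–A#–C##. Third inversion → seventh in the bass = C##.

C##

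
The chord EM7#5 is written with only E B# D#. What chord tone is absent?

EM7#5 = E, G#, B#, D#. The voicing lacks the 3rd (major 3rd), G#.

G#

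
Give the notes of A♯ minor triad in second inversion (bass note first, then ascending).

E-sharp, A-sharp, C-sharp

A♯ minor triad = A-sharp–C-sharp–E-sharp; second inversion → fifth (E-sharp) lowest.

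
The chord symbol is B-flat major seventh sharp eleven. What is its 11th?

E

Root of B-flat major seventh sharp eleven = Bb. The 11th is an augmented 11th: Bb up an augmented 11th → E.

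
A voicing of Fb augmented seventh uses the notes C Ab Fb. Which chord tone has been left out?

Ebb

The full Fb augmented seventh chord is Fb, Ab, C, Ebb.
Comparing with the voicing, the minor 7th (7th) — Ebb — is absent.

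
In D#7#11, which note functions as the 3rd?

D#7#11 is built on D#; its 3rd is a major 3rd above the root.
A third above D uses the letter F, and the major 3rd above D# is F##.

F##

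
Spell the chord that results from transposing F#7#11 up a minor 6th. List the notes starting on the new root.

D, F#, A, C, G#

Transposed root: F# → D (minor 6th up). So we spell D dominant seventh sharp eleven:
- root: D
- major 3rd: F#
- perfect 5th: A
- minor 7th: C
- augmented 11th: G#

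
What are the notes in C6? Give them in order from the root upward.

C6 is a major sixth built on C.
C — root
E — major 3rd
G — perfect 5th
A — major 6th

C E G A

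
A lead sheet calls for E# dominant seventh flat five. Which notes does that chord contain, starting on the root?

E-sharp G-double-sharp B D-sharp

E# dominant seventh flat five: dominant seventh flat five on E-sharp.
Root: E-sharp
Major 3rd (3rd): G-double-sharp
Diminished 5th (5th): B
Minor 7th (7th): D-sharp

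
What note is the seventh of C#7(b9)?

C#7(b9) is built on C#; its 7th is a minor 7th above the root.
A seventh above C uses the letter B, and the minor 7th above C# is B.

B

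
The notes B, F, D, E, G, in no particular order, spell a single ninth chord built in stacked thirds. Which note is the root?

Stacking in thirds gives E – G – B – D – F, so E is the root — E minor seventh flat nine.

E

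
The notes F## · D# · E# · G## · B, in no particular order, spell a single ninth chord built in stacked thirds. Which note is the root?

E#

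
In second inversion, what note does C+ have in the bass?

C+ in root position is C–E–G#.
Second inversion places the fifth in the bass, which is G#.

G#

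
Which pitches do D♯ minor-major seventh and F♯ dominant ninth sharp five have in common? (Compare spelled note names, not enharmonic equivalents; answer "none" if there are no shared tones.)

D♯ minor-major seventh = D-sharp, F-sharp, A-sharp, C-double-sharp.
F♯ dominant ninth sharp five = F-sharp, A-sharp, C-double-sharp, E, G-sharp.
Shared: F-sharp, A-sharp, C-double-sharp.

F-sharp A-sharp C-double-sharp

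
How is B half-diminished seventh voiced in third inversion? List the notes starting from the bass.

B half-diminished seventh = B–D–F–A; third inversion → seventh (A) lowest.

A B D F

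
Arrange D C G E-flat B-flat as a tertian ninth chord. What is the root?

Stacking in thirds gives C – E-flat – G – B-flat – D, so C is the root — C minor ninth.

C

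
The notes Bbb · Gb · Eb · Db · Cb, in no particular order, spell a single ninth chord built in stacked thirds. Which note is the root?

Arranged so that each adjacent pair is a third by letter name: Cb – Eb – Gb – Bbb – Db.
The bottom of that stack, Cb, is the root (this is Cb dominant ninth).

Cb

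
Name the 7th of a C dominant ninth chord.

C dominant ninth is built on C; its 7th is a minor 7th above the root.
A seventh above C uses the letter B, and the minor 7th above C is B-flat.

B-flat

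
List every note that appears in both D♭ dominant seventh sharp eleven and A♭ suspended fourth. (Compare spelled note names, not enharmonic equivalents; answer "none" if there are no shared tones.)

D-flat – A-flat

D♭ dominant seventh sharp eleven = D-flat, F, A-flat, C-flat, G.
A♭ suspended fourth = A-flat, D-flat, E-flat.
Shared: D-flat, A-flat.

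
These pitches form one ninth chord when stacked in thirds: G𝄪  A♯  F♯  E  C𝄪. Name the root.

Stacking in thirds gives F♯ – A♯ – C𝄪 – E – G𝄪, so F♯ is the root — F♯ dominant seventh sharp nine sharp five.

F♯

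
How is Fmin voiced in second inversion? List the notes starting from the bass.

C, F, Ab

In root position, Fmin is F–Ab–C.
Second inversion puts the fifth (C) in the bass.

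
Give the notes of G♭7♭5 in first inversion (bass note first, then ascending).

Bb, Dbb, Fb, Gb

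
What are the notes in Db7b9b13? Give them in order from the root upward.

Root Db, quality dominant seventh flat nine flat thirteen:
Root: Db
Major 3rd (3rd): F
Perfect 5th (5th): Ab
Minor 7th (7th): Cb
Minor 9th (9th): Ebb
Minor 13th (13th): Bbb

Db, F, Ab, Cb, Ebb, Bbb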